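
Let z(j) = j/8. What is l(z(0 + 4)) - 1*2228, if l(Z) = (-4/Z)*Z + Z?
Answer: -4463/2 ≈ -2231.5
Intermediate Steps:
z(j) = j/8 (z(j) = j*(⅛) = j/8)
l(Z) = -4 + Z
l(z(0 + 4)) - 1*2228 = (-4 + (0 + 4)/8) - 1*2228 = (-4 + (⅛)*4) - 2228 = (-4 + ½) - 2228 = -7/2 - 2228 = -4463/2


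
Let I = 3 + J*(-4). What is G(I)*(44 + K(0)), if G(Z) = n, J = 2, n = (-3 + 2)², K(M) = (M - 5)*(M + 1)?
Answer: 39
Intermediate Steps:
K(M) = (1 + M)*(-5 + M) (K(M) = (-5 + M)*(1 + M) = (1 + M)*(-5 + M))
n = 1 (n = (-1)² = 1)
I = -5 (I = 3 + 2*(-4) = 3 - 8 = -5)
G(Z) = 1
G(I)*(44 + K(0)) = 1*(44 + (-5 + 0² - 4*0)) = 1*(44 + (-5 + 0 + 0)) = 1*(44 - 5) = 1*39 = 39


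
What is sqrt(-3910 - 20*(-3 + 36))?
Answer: I*sqrt(4570) ≈ 67.602*I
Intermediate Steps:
sqrt(-3910 - 20*(-3 + 36)) = sqrt(-3910 - 20*33) = sqrt(-3910 - 660) = sqrt(-4570) = I*sqrt(4570)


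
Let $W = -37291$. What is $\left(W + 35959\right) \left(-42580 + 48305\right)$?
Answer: $-7625700$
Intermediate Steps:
$\left(W + 35959\right) \left(-42580 + 48305\right) = \left(-37291 + 35959\right) \left(-42580 + 48305\right) = \left(-1332\right) 5725 = -7625700$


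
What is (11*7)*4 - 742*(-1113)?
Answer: 826154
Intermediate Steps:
(11*7)*4 - 742*(-1113) = 77*4 + 825846 = 308 + 825846 = 826154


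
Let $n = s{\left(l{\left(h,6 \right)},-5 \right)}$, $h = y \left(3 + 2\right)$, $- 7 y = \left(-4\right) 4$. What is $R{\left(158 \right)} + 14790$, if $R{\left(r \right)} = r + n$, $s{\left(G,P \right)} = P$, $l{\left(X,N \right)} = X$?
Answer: $14943$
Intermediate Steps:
$y = \frac{16}{7}$ ($y = - \frac{\left(-4\right) 4}{7} = \left(- \frac{1}{7}\right) \left(-16\right) = \frac{16}{7} \approx 2.2857$)
$h = \frac{80}{7}$ ($h = \frac{16 \left(3 + 2\right)}{7} = \frac{16}{7} \cdot 5 = \frac{80}{7} \approx 11.429$)
$n = -5$
$R{\left(r \right)} = -5 + r$ ($R{\left(r \right)} = r - 5 = -5 + r$)
$R{\left(158 \right)} + 14790 = \left(-5 + 158\right) + 14790 = 153 + 14790 = 14943$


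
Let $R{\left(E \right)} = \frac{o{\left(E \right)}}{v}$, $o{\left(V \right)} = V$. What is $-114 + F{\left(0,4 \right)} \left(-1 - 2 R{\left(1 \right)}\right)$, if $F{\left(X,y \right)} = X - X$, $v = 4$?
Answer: $-114$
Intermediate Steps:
$F{\left(X,y \right)} = 0$
$R{\left(E \right)} = \frac{E}{4}$
$-114 + F{\left(0,4 \right)} \left(-1 - 2 R{\left(1 \right)}\right) = -114 + 0 \left(-1 - 2 \cdot \frac{1}{4} \cdot 1\right) = -114 + 0 \left(-1 - \frac{1}{2}\right) = -114 + 0 \left(- \frac{3}{2}\right) = -114 + 0 = -114$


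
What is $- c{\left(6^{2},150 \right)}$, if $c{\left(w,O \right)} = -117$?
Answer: $117$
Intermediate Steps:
$- c{\left(6^{2},150 \right)} = \left(-1\right) \left(-117\right) = 117$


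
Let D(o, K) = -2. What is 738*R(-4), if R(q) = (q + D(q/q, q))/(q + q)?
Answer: 1107/2 ≈ 553.50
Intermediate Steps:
R(q) = (-2 + q)/(2*q) (R(q) = (q - 2)/(q + q) = (-2 + q)/((2*q)) = (-2 + q)*(1/(2*q)) = (-2 + q)/(2*q))
738*R(-4) = 738*((1/2)*(-2 - 4)/(-4)) = 738*((1/2)*(-1/4)*(-6)) = 738*(3/4) = 1107/2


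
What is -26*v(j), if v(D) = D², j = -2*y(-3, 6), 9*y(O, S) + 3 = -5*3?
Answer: -416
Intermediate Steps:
y(O, S) = -2 (y(O, S) = -⅓ + (-5*3)/9 = -⅓ + (⅑)*(-15) = -⅓ - 5/3 = -2)
j = 4 (j = -2*(-2) = 4)
-26*v(j) = -26*4² = -26*16 = -416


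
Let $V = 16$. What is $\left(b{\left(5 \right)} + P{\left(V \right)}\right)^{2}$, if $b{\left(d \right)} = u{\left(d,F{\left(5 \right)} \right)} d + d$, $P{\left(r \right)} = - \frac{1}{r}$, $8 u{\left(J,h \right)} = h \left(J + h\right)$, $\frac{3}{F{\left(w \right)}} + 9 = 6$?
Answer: $\frac{1521}{256} \approx 5.9414$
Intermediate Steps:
$F{\left(w \right)} = -1$ ($F{\left(w \right)} = \frac{3}{-9 + 6} = \frac{3}{-3} = 3 \left(- \frac{1}{3}\right) = -1$)
$u{\left(J,h \right)} = \frac{h \left(J + h\right)}{8}$
$b{\left(d \right)} = d + d \left(\frac{1}{8} - \frac{d}{8}\right)$ ($b{\left(d \right)} = \frac{1}{8} \left(-1\right) \left(d - 1\right) d + d = \frac{1}{8} \left(-1\right) \left(-1 + d\right) d + d = \left(\frac{1}{8} - \frac{d}{8}\right) d + d = d \left(\frac{1}{8} - \frac{d}{8}\right) + d = d + d \left(\frac{1}{8} - \frac{d}{8}\right)$)
$\left(b{\left(5 \right)} + P{\left(V \right)}\right)^{2} = \left(\frac{1}{8} \cdot 5 \left(9 - 5\right) - \frac{1}{16}\right)^{2} = \left(\frac{1}{8} \cdot 5 \cdot 4 - \frac{1}{16}\right)^{2} = \left(\frac{5}{2} - \frac{1}{16}\right)^{2} = \left(\frac{39}{16}\right)^{2} = \frac{1521}{256}$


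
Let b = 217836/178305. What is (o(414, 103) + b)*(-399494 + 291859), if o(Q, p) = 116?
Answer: -149980158944/11887 ≈ -1.2617e+7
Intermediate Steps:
b = 72612/59435 (b = 217836*(1/178305) = 72612/59435 ≈ 1.2217)
(o(414, 103) + b)*(-399494 + 291859) = (116 + 72612/59435)*(-399494 + 291859) = (6967072/59435)*(-107635) = -149980158944/11887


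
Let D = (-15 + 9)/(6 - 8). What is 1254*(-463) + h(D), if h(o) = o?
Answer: -580599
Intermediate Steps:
D = 3 (D = -6/(-2) = -6*(-½) = 3)
1254*(-463) + h(D) = 1254*(-463) + 3 = -580602 + 3 = -580599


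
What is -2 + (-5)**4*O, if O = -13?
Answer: -8127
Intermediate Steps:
-2 + (-5)**4*O = -2 + (-5)**4*(-13) = -2 + 625*(-13) = -2 - 8125 = -8127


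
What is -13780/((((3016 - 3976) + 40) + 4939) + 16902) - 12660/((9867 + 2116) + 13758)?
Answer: -619570840/538527461 ≈ -1.1505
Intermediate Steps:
-13780/((((3016 - 3976) + 40) + 4939) + 16902) - 12660/((9867 + 2116) + 13758) = -13780/(((-960 + 40) + 4939) + 16902) - 12660/(11983 + 13758) = -13780/((-920 + 4939) + 16902) - 12660/25741 = -13780/(4019 + 16902) - 12660*1/25741 = -13780/20921 - 12660/25741 = -619570840/538527461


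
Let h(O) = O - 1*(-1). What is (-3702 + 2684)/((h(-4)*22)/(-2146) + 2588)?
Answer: -1092314/2776957 ≈ -0.39335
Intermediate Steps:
h(O) = 1 + O (h(O) = O + 1 = 1 + O)
(-3702 + 2684)/((h(-4)*22)/(-2146) + 2588) = (-3702 + 2684)/(((1 - 4)*22)/(-2146) + 2588) = -1018/(-3*22*(-1/2146) + 2588) = -1018/(-66*(-1/2146) + 2588) = -1018/(33/1073 + 2588) = -1018/2776957/1073 = -1018*1073/2776957 = -1092314/2776957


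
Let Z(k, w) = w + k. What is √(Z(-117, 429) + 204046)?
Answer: √204358 ≈ 452.06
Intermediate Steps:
Z(k, w) = k + w
√(Z(-117, 429) + 204046) = √((-117 + 429) + 204046) = √(312 + 204046) = √204358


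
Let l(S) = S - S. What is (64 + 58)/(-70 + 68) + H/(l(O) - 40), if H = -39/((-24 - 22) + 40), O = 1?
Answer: -4893/80 ≈ -61.162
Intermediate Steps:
l(S) = 0
H = 13/2 (H = -39/(-46 + 40) = -39/(-6) = -39*(-1/6) = 13/2 ≈ 6.5000)
(64 + 58)/(-70 + 68) + H/(l(O) - 40) = (64 + 58)/(-70 + 68) + (13/2)/(0 - 40) = 122/(-2) + (13/2)/(-40) = 122*(-1/2) - 1/40*13/2 = -61 - 13/80 = -4893/80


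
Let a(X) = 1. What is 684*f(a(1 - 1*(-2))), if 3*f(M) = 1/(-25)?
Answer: -228/25 ≈ -9.1200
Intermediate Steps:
f(M) = -1/75 (f(M) = (⅓)/(-25) = (⅓)*(-1/25) = -1/75)
684*f(a(1 - 1*(-2))) = 684*(-1/75) = -228/25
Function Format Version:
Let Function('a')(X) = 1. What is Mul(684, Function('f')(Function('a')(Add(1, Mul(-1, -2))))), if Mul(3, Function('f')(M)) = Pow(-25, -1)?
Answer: Rational(-228, 25) ≈ -9.1200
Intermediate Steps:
Function('f')(M) = Rational(-1, 75) (Function('f')(M) = Mul(Rational(1, 3), Pow(-25, -1)) = Mul(Rational(1, 3), Rational(-1, 25)) = Rational(-1, 75))
Mul(684, Function('f')(Function('a')(Add(1, Mul(-1, -2))))) = Mul(684, Rational(-1, 75)) = Rational(-228, 25)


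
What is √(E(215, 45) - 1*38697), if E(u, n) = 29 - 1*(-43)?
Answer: 5*I*√1545 ≈ 196.53*I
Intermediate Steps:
E(u, n) = 72 (E(u, n) = 29 + 43 = 72)
√(E(215, 45) - 1*38697) = √(72 - 1*38697) = √(72 - 38697) = √(-38625) = 5*I*√1545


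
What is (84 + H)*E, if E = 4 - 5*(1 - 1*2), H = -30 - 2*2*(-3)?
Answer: 594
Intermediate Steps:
H = -18 (H = -30 - 4*(-3) = -30 + 12 = -18)
E = 9 (E = 4 - 5*(1 - 2) = 4 - 5*(-1) = 4 + 5 = 9)
(84 + H)*E = (84 - 18)*9 = 66*9 = 594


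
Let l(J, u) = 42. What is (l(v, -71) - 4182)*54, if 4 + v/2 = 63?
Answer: -223560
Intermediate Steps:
v = 118 (v = -8 + 2*63 = -8 + 126 = 118)
(l(v, -71) - 4182)*54 = (42 - 4182)*54 = -4140*54 = -223560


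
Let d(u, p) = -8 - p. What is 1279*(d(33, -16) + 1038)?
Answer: 1337834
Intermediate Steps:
1279*(d(33, -16) + 1038) = 1279*((-8 - 1*(-16)) + 1038) = 1279*((-8 + 16) + 1038) = 1279*(8 + 1038) = 1279*1046 = 1337834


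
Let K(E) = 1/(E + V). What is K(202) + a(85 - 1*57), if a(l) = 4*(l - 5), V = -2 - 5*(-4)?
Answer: 20241/220 ≈ 92.005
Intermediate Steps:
V = 18 (V = -2 + 20 = 18)
a(l) = -20 + 4*l (a(l) = 4*(-5 + l) = -20 + 4*l)
K(E) = 1/(18 + E) (K(E) = 1/(E + 18) = 1/(18 + E))
K(202) + a(85 - 1*57) = 1/(18 + 202) + (-20 + 4*(85 - 1*57)) = 1/220 + (-20 + 4*(85 - 57)) = 1/220 + (-20 + 4*28) = 1/220 + (-20 + 112) = 1/220 + 92 = 20241/220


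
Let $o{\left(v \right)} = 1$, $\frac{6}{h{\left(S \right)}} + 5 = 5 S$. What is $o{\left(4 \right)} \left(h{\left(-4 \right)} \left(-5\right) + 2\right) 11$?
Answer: $\frac{176}{5} \approx 35.2$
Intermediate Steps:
$h{\left(S \right)} = \frac{6}{-5 + 5 S}$
$o{\left(4 \right)} \left(h{\left(-4 \right)} \left(-5\right) + 2\right) 11 = 1 \left(\frac{6}{5 \left(-1 - 4\right)} \left(-5\right) + 2\right) 11 = 1 \left(\frac{6}{5 \left(-5\right)} \left(-5\right) + 2\right) 11 = 1 \left(\frac{6}{5} \left(- \frac{1}{5}\right) \left(-5\right) + 2\right) 11 = 1 \left(\left(- \frac{6}{25}\right) \left(-5\right) + 2\right) 11 = 1 \left(\frac{6}{5} + 2\right) 11 = 1 \cdot \frac{16}{5} \cdot 11 = \frac{16}{5} \cdot 11 = \frac{176}{5}$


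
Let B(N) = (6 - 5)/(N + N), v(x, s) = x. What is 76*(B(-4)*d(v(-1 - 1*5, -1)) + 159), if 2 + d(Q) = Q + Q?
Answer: 12217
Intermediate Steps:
d(Q) = -2 + 2*Q (d(Q) = -2 + (Q + Q) = -2 + 2*Q)
B(N) = 1/(2*N)
76*(B(-4)*d(v(-1 - 1*5, -1)) + 159) = 76*(((½)/(-4))*(-2 + 2*(-1 - 1*5)) + 159) = 76*(((½)*(-¼))*(-2 + 2*(-1 - 5)) + 159) = 76*(-(-2 + 2*(-6))/8 + 159) = 76*(-(-2 - 12)/8 + 159) = 76*(-⅛*(-14) + 159) = 76*(7/4 + 159) = 76*(643/4) = 12217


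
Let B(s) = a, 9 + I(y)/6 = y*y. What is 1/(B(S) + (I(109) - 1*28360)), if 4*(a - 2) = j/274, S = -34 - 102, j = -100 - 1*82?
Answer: 548/23494861 ≈ 2.3324e-5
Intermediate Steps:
j = -182 (j = -100 - 82 = -182)
I(y) = -54 + 6*y² (I(y) = -54 + 6*(y*y) = -54 + 6*y²)
S = -136
a = 1005/548 (a = 2 + (-182/274)/4 = 2 + (-182*1/274)/4 = 2 + (¼)*(-91/137) = 2 - 91/548 = 1005/548 ≈ 1.8339)
B(s) = 1005/548
1/(B(S) + (I(109) - 1*28360)) = 1/(1005/548 + ((-54 + 6*109²) - 1*28360)) = 1/(1005/548 + ((-54 + 6*11881) - 28360)) = 1/(1005/548 + ((-54 + 71286) - 28360)) = 1/(1005/548 + (71232 - 28360)) = 1/(1005/548 + 42872) = 1/(23494861/548) = 548/23494861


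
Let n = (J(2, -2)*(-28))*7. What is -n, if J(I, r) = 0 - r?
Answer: 392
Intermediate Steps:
J(I, r) = -r
n = -392 (n = (-1*(-2)*(-28))*7 = (2*(-28))*7 = -56*7 = -392)
-n = -1*(-392) = 392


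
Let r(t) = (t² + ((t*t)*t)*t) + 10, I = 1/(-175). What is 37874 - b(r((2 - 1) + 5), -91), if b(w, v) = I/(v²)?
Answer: 54886053951/1449175 ≈ 37874.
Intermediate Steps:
I = -1/175 ≈ -0.0057143
r(t) = 10 + t² + t⁴ (r(t) = (t² + (t²*t)*t) + 10 = (t² + t³*t) + 10 = (t² + t⁴) + 10 = 10 + t² + t⁴)
b(w, v) = -1/(175*v²)
37874 - b(r((2 - 1) + 5), -91) = 37874 - (-1)/(175*(-91)²) = 37874 - (-1)/(175*8281) = 37874 - 1*(-1/1449175) = 37874 + 1/1449175 = 54886053951/1449175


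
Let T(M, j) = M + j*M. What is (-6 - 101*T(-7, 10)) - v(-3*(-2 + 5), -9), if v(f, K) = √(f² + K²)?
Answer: 7771 - 9*√2 ≈ 7758.3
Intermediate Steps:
T(M, j) = M + M*j
v(f, K) = √(K² + f²)
(-6 - 101*T(-7, 10)) - v(-3*(-2 + 5), -9) = (-6 - (-707)*(1 + 10)) - √((-9)² + (-3*(-2 + 5))²) = (-6 - (-707)*11) - √(81 + (-3*3)²) = (-6 - 101*(-77)) - √(81 + (-9)²) = (-6 + 7777) - √(81 + 81) = 7771 - √162 = 7771 - 9*√2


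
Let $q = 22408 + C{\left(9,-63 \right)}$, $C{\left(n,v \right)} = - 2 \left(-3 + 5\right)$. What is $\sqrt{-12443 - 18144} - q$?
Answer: $-22404 + i \sqrt{30587} \approx -22404.0 + 174.89 i$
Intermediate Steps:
$C{\left(n,v \right)} = -4$ ($C{\left(n,v \right)} = \left(-2\right) 2 = -4$)
$q = 22404$ ($q = 22408 - 4 = 22404$)
$\sqrt{-12443 - 18144} - q = \sqrt{-12443 - 18144} - 22404 = \sqrt{-30587} - 22404 = i \sqrt{30587} - 22404 = -22404 + i \sqrt{30587}$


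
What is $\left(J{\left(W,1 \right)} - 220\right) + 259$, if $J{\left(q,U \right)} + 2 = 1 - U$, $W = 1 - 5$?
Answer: $37$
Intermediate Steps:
$W = -4$
$J{\left(q,U \right)} = -1 - U$ ($J{\left(q,U \right)} = -2 - \left(-1 + U\right) = -1 - U$)
$\left(J{\left(W,1 \right)} - 220\right) + 259 = \left(\left(-1 - 1\right) - 220\right) + 259 = \left(-2 - 220\right) + 259 = -222 + 259 = 37$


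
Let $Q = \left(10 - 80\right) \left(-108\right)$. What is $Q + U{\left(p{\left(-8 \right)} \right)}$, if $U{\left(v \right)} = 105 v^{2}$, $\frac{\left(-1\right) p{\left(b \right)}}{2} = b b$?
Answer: $1727880$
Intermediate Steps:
$p{\left(b \right)} = - 2 b^{2}$ ($p{\left(b \right)} = - 2 b b = - 2 b^{2}$)
$Q = 7560$ ($Q = \left(-70\right) \left(-108\right) = 7560$)
$Q + U{\left(p{\left(-8 \right)} \right)} = 7560 + 105 \left(- 2 \left(-8\right)^{2}\right)^{2} = 7560 + 105 \left(\left(-2\right) 64\right)^{2} = 7560 + 105 \left(-128\right)^{2} = 7560 + 105 \cdot 16384 = 7560 + 1720320 = 1727880$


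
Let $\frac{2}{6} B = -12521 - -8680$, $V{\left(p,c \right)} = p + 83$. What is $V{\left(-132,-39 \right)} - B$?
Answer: $11474$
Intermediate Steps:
$V{\left(p,c \right)} = 83 + p$
$B = -11523$ ($B = 3 \left(-12521 - -8680\right) = 3 \left(-12521 + 8680\right) = 3 \left(-3841\right) = -11523$)
$V{\left(-132,-39 \right)} - B = \left(83 - 132\right) - -11523 = -49 + 11523 = 11474$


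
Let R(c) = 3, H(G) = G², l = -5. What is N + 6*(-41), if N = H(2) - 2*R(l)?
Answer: -248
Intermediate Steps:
N = -2 (N = 2² - 2*3 = 4 - 6 = -2)
N + 6*(-41) = -2 + 6*(-41) = -2 - 246 = -248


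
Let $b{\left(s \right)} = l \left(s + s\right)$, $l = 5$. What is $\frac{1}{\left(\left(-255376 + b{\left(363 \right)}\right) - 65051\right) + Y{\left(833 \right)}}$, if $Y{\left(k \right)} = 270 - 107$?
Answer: $- \frac{1}{316634} \approx -3.1582 \cdot 10^{-6}$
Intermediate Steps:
$b{\left(s \right)} = 10 s$ ($b{\left(s \right)} = 5 \left(s + s\right) = 5 \cdot 2 s = 10 s$)
$Y{\left(k \right)} = 163$ ($Y{\left(k \right)} = 270 - 107 = 163$)
$\frac{1}{\left(\left(-255376 + b{\left(363 \right)}\right) - 65051\right) + Y{\left(833 \right)}} = \frac{1}{\left(\left(-255376 + 10 \cdot 363\right) - 65051\right) + 163} = \frac{1}{\left(\left(-255376 + 3630\right) - 65051\right) + 163} = \frac{1}{\left(-251746 - 65051\right) + 163} = \frac{1}{-316797 + 163} = \frac{1}{-316634} = - \frac{1}{316634}$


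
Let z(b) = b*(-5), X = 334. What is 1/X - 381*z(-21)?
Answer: -13361669/334 ≈ -40005.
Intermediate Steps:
z(b) = -5*b
1/X - 381*z(-21) = 1/334 - (-1905)*(-21) = 1/334 - 381*105 = 1/334 - 40005 = -13361669/334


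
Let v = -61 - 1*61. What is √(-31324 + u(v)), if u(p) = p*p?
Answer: 2*I*√4110 ≈ 128.22*I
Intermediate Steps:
v = -122 (v = -61 - 61 = -122)
u(p) = p²
√(-31324 + u(v)) = √(-31324 + (-122)²) = √(-31324 + 14884) = √(-16440) = 2*I*√4110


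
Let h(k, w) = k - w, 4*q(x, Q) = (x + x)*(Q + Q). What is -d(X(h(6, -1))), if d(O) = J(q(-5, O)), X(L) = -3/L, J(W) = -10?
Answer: 10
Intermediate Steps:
q(x, Q) = Q*x (q(x, Q) = ((x + x)*(Q + Q))/4 = ((2*x)*(2*Q))/4 = (4*Q*x)/4 = Q*x)
d(O) = -10
-d(X(h(6, -1))) = -1*(-10) = 10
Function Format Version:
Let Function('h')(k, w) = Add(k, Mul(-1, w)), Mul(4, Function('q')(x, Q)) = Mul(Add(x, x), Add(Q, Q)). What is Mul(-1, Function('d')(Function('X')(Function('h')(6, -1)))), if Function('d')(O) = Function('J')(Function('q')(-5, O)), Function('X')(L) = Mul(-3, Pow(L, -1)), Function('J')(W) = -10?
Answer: 10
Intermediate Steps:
Function('q')(x, Q) = Mul(Q, x) (Function('q')(x, Q) = Mul(Rational(1, 4), Mul(Add(x, x), Add(Q, Q))) = Mul(Rational(1, 4), Mul(Mul(2, x), Mul(2, Q))) = Mul(Rational(1, 4), Mul(4, Q, x)) = Mul(Q, x))
Function('d')(O) = -10
Mul(-1, Function('d')(Function('X')(Function('h')(6, -1)))) = Mul(-1, -10) = 10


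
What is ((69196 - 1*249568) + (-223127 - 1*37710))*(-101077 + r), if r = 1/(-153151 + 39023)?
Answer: 5089661657551113/114128 ≈ 4.4596e+10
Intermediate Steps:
r = -1/114128 (r = 1/(-114128) = -1/114128 ≈ -8.7621e-6)
((69196 - 1*249568) + (-223127 - 1*37710))*(-101077 + r) = ((69196 - 1*249568) + (-223127 - 1*37710))*(-101077 - 1/114128) = ((69196 - 249568) + (-223127 - 37710))*(-11535715857/114128) = (-180372 - 260837)*(-11535715857/114128) = -441209*(-11535715857/114128) = 5089661657551113/114128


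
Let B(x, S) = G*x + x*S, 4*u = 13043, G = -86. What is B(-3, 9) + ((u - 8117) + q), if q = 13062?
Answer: 33747/4 ≈ 8436.8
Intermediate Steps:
u = 13043/4 (u = (1/4)*13043 = 13043/4 ≈ 3260.8)
B(x, S) = -86*x + S*x (B(x, S) = -86*x + x*S = -86*x + S*x)
B(-3, 9) + ((u - 8117) + q) = -3*(-86 + 9) + ((13043/4 - 8117) + 13062) = -3*(-77) + (-19425/4 + 13062) = 231 + 32823/4 = 33747/4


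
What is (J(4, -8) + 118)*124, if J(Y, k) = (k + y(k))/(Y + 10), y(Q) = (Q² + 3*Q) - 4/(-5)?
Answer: 522288/35 ≈ 14923.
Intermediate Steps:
y(Q) = ⅘ + Q² + 3*Q (y(Q) = (Q² + 3*Q) - 4*(-⅕) = (Q² + 3*Q) + ⅘ = ⅘ + Q² + 3*Q)
J(Y, k) = (⅘ + k² + 4*k)/(10 + Y) (J(Y, k) = (k + (⅘ + k² + 3*k))/(Y + 10) = (⅘ + k² + 4*k)/(10 + Y))
(J(4, -8) + 118)*124 = ((⅘ + (-8)² + 4*(-8))/(10 + 4) + 118)*124 = ((⅘ + 64 - 32)/14 + 118)*124 = ((1/14)*(164/5) + 118)*124 = (82/35 + 118)*124 = (4212/35)*124 = 522288/35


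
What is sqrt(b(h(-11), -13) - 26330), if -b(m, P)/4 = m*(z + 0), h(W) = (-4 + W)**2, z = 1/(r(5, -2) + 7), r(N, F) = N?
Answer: I*sqrt(26405) ≈ 162.5*I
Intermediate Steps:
z = 1/12 (z = 1/(5 + 7) = 1/12 ≈ 0.083333)
b(m, P) = -m/3 (b(m, P) = -4*m*(1/12 + 0) = -4*m/12 = -m/3)
sqrt(b(h(-11), -13) - 26330) = sqrt(-(-4 - 11)**2/3 - 26330) = sqrt(-1/3*(-15)**2 - 26330) = sqrt(-1/3*225 - 26330) = sqrt(-75 - 26330) = sqrt(-26405) = I*sqrt(26405)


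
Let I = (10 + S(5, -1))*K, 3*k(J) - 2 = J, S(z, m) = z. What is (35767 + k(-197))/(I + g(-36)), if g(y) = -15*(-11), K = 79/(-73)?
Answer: 1303123/5430 ≈ 239.99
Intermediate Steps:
K = -79/73 (K = 79*(-1/73) = -79/73 ≈ -1.0822)
k(J) = 2/3 + J/3
g(y) = 165
I = -1185/73 (I = (10 + 5)*(-79/73) = 15*(-79/73) = -1185/73 ≈ -16.233)
(35767 + k(-197))/(I + g(-36)) = (35767 + (2/3 + (1/3)*(-197)))/(-1185/73 + 165) = (35767 + (2/3 - 197/3))/(10860/73) = (35767 - 65)*(73/10860) = 35702*(73/10860) = 1303123/5430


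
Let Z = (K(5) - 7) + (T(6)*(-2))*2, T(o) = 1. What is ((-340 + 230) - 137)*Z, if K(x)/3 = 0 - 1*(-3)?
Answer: 494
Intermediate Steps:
K(x) = 9 (K(x) = 3*(0 - 1*(-3)) = 3*(0 + 3) = 3*3 = 9)
Z = -2 (Z = (9 - 7) + (1*(-2))*2 = 2 - 2*2 = 2 - 4 = -2)
((-340 + 230) - 137)*Z = ((-340 + 230) - 137)*(-2) = (-110 - 137)*(-2) = -247*(-2) = 494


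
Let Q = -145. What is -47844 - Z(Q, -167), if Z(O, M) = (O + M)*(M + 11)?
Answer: -96516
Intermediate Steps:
Z(O, M) = (11 + M)*(M + O) (Z(O, M) = (M + O)*(11 + M) = (11 + M)*(M + O))
-47844 - Z(Q, -167) = -47844 - ((-167)² + 11*(-167) + 11*(-145) - 167*(-145)) = -47844 - (27889 - 1837 - 1595 + 24215) = -47844 - 1*48672 = -47844 - 48672 = -96516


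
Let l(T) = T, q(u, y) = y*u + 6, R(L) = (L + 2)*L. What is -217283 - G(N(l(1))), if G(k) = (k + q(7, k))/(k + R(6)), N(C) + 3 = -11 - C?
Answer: -2390075/11 ≈ -2.1728e+5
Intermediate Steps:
R(L) = L*(2 + L) (R(L) = (2 + L)*L = L*(2 + L))
q(u, y) = 6 + u*y (q(u, y) = u*y + 6 = 6 + u*y)
N(C) = -14 - C (N(C) = -3 + (-11 - C) = -14 - C)
G(k) = (6 + 8*k)/(48 + k) (G(k) = (k + (6 + 7*k))/(k + 6*(2 + 6)) = (6 + 8*k)/(k + 6*8) = (6 + 8*k)/(k + 48) = (6 + 8*k)/(48 + k))
-217283 - G(N(l(1))) = -217283 - 2*(3 + 4*(-14 - 1*1))/(48 + (-14 - 1*1)) = -217283 - 2*(3 + 4*(-14 - 1))/(48 + (-14 - 1)) = -217283 - 2*(3 + 4*(-15))/(48 - 15) = -217283 - 2*(3 - 60)/33 = -217283 - 2*(-57)/33 = -217283 - 1*(-38/11) = -217283 + 38/11 = -2390075/11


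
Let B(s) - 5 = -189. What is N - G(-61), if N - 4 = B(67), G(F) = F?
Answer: -119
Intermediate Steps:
B(s) = -184 (B(s) = 5 - 189 = -184)
N = -180 (N = 4 - 184 = -180)
N - G(-61) = -180 - 1*(-61) = -180 + 61 = -119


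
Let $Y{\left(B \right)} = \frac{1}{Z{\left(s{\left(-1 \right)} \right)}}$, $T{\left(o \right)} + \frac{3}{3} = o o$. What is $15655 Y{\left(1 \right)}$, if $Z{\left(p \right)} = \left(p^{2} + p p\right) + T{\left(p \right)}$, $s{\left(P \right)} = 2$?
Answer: $\frac{15655}{11} \approx 1423.2$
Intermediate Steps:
$T{\left(o \right)} = -1 + o^{2}$ ($T{\left(o \right)} = -1 + o o = -1 + o^{2}$)
$Z{\left(p \right)} = -1 + 3 p^{2}$ ($Z{\left(p \right)} = \left(p^{2} + p p\right) + \left(-1 + p^{2}\right) = \left(p^{2} + p^{2}\right) + \left(-1 + p^{2}\right) = 2 p^{2} + \left(-1 + p^{2}\right) = -1 + 3 p^{2}$)
$Y{\left(B \right)} = \frac{1}{11}$ ($Y{\left(B \right)} = \frac{1}{-1 + 3 \cdot 2^{2}} = \frac{1}{-1 + 3 \cdot 4} = \frac{1}{-1 + 12} = \frac{1}{11}$)
$15655 Y{\left(1 \right)} = 15655 \cdot \frac{1}{11} = \frac{15655}{11}$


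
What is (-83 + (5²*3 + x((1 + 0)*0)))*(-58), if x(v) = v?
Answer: 464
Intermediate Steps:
(-83 + (5²*3 + x((1 + 0)*0)))*(-58) = (-83 + (5²*3 + (1 + 0)*0))*(-58) = (-83 + (25*3 + 1*0))*(-58) = (-83 + (75 + 0))*(-58) = (-83 + 75)*(-58) = -8*(-58) = 464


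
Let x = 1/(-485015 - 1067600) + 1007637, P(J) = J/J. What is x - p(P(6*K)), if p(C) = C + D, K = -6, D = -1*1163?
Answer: 1566276459384/1552615 ≈ 1.0088e+6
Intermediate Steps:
D = -1163
P(J) = 1
x = 1564472320754/1552615 (x = 1/(-1552615) + 1007637 = -1/1552615 + 1007637 = 1564472320754/1552615 ≈ 1.0076e+6)
p(C) = -1163 + C (p(C) = C - 1163 = -1163 + C)
x - p(P(6*K)) = 1564472320754/1552615 - (-1163 + 1) = 1564472320754/1552615 - 1*(-1162) = 1564472320754/1552615 + 1162 = 1566276459384/1552615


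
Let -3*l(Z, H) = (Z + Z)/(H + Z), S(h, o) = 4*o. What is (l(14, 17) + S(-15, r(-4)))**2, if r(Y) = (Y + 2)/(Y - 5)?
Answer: 26896/77841 ≈ 0.34552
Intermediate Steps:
r(Y) = (2 + Y)/(-5 + Y)
l(Z, H) = -2*Z/(3*(H + Z)) (l(Z, H) = -(Z + Z)/(3*(H + Z)) = -2*Z/(3*(H + Z)))
(l(14, 17) + S(-15, r(-4)))**2 = (-2*14/(3*17 + 3*14) + 4*((2 - 4)/(-5 - 4)))**2 = (-2*14/(51 + 42) + 4*(-2/(-9)))**2 = (-2*14/93 + 4*(-1/9*(-2)))**2 = (-2*14*1/93 + 4*(2/9))**2 = (-28/93 + 8/9)**2 = (164/279)**2 = 26896/77841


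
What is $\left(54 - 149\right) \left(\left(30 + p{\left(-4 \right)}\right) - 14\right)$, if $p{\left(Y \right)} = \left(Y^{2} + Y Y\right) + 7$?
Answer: $-5225$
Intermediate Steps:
$p{\left(Y \right)} = 7 + 2 Y^{2}$ ($p{\left(Y \right)} = \left(Y^{2} + Y^{2}\right) + 7 = 2 Y^{2} + 7 = 7 + 2 Y^{2}$)
$\left(54 - 149\right) \left(\left(30 + p{\left(-4 \right)}\right) - 14\right) = \left(54 - 149\right) \left(\left(30 + \left(7 + 2 \left(-4\right)^{2}\right)\right) - 14\right) = - 95 \left(\left(30 + \left(7 + 2 \cdot 16\right)\right) - 14\right) = - 95 \left(\left(30 + \left(7 + 32\right)\right) - 14\right) = - 95 \left(\left(30 + 39\right) - 14\right) = - 95 \left(69 - 14\right) = \left(-95\right) 55 = -5225$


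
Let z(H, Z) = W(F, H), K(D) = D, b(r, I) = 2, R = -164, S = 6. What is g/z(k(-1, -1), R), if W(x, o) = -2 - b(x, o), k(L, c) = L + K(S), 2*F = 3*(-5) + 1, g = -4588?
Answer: 1147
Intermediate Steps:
F = -7 (F = (3*(-5) + 1)/2 = (-15 + 1)/2 = (½)*(-14) = -7)
k(L, c) = 6 + L (k(L, c) = L + 6 = 6 + L)
W(x, o) = -4 (W(x, o) = -2 - 1*2 = -2 - 2 = -4)
z(H, Z) = -4
g/z(k(-1, -1), R) = -4588/(-4) = -4588*(-¼) = 1147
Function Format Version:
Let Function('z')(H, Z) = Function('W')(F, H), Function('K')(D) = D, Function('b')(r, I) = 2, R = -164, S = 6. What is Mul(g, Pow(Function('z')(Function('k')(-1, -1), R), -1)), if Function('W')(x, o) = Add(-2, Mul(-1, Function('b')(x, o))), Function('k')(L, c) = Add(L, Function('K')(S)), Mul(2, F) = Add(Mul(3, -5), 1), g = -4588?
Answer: 1147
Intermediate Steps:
F = -7 (F = Mul(Rational(1, 2), Add(Mul(3, -5), 1)) = Mul(Rational(1, 2), Add(-15, 1)) = Mul(Rational(1, 2), -14) = -7)
Function('k')(L, c) = Add(6, L) (Function('k')(L, c) = Add(L, 6) = Add(6, L))
Function('W')(x, o) = -4 (Function('W')(x, o) = Add(-2, Mul(-1, 2)) = Add(-2, -2) = -4)
Function('z')(H, Z) = -4
Mul(g, Pow(Function('z')(Function('k')(-1, -1), R), -1)) = Mul(-4588, Pow(-4, -1)) = Mul(-4588, Rational(-1, 4)) = 1147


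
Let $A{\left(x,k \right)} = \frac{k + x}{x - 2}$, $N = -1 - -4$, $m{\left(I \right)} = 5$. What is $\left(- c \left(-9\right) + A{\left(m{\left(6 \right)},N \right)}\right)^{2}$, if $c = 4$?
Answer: $\frac{13456}{9} \approx 1495.1$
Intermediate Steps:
$N = 3$ ($N = -1 + 4 = 3$)
$A{\left(x,k \right)} = \frac{k + x}{-2 + x}$
$\left(- c \left(-9\right) + A{\left(m{\left(6 \right)},N \right)}\right)^{2} = \left(- 4 \left(-9\right) + \frac{3 + 5}{-2 + 5}\right)^{2} = \left(\left(-1\right) \left(-36\right) + \frac{1}{3} \cdot 8\right)^{2} = \left(36 + \frac{1}{3} \cdot 8\right)^{2} = \left(36 + \frac{8}{3}\right)^{2} = \left(\frac{116}{3}\right)^{2} = \frac{13456}{9}$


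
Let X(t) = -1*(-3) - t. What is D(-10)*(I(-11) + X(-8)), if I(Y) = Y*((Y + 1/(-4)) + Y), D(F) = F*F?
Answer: 25575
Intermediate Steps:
X(t) = 3 - t
D(F) = F²
I(Y) = Y*(-¼ + 2*Y) (I(Y) = Y*((Y - ¼) + Y) = Y*((-¼ + Y) + Y) = Y*(-¼ + 2*Y))
D(-10)*(I(-11) + X(-8)) = (-10)²*((¼)*(-11)*(-1 + 8*(-11)) + (3 - 1*(-8))) = 100*((¼)*(-11)*(-1 - 88) + (3 + 8)) = 100*((¼)*(-11)*(-89) + 11) = 100*(979/4 + 11) = 100*(1023/4) = 25575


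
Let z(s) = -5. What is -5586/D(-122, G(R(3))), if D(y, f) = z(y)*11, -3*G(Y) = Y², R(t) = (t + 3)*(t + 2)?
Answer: 5586/55 ≈ 101.56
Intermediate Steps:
R(t) = (2 + t)*(3 + t) (R(t) = (3 + t)*(2 + t) = (2 + t)*(3 + t))
G(Y) = -Y²/3
D(y, f) = -55 (D(y, f) = -5*11 = -55)
-5586/D(-122, G(R(3))) = -5586/(-55) = -5586*(-1/55) = 5586/55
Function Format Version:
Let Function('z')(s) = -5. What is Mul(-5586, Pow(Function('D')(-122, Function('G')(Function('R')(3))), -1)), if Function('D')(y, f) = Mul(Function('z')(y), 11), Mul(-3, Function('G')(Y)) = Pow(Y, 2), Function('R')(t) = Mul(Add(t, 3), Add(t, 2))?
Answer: Rational(5586, 55) ≈ 101.56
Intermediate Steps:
Function('R')(t) = Mul(Add(2, t), Add(3, t)) (Function('R')(t) = Mul(Add(3, t), Add(2, t)) = Mul(Add(2, t), Add(3, t)))
Function('G')(Y) = Mul(Rational(-1, 3), Pow(Y, 2))
Function('D')(y, f) = -55 (Function('D')(y, f) = Mul(-5, 11) = -55)
Mul(-5586, Pow(Function('D')(-122, Function('G')(Function('R')(3))), -1)) = Mul(-5586, Pow(-55, -1)) = Mul(-5586, Rational(-1, 55)) = Rational(5586, 55)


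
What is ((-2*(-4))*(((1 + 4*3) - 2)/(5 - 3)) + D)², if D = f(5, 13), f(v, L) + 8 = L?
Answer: 2401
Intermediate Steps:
f(v, L) = -8 + L
D = 5 (D = -8 + 13 = 5)
((-2*(-4))*(((1 + 4*3) - 2)/(5 - 3)) + D)² = ((-2*(-4))*(((1 + 4*3) - 2)/(5 - 3)) + 5)² = (8*(((1 + 12) - 2)/2) + 5)² = (8*((13 - 2)*(½)) + 5)² = (8*(11*(½)) + 5)² = (8*(11/2) + 5)² = (44 + 5)² = 49² = 2401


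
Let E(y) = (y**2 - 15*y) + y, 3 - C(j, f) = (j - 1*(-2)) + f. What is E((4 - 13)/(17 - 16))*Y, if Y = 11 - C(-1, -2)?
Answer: 1449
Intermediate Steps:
C(j, f) = 1 - f - j (C(j, f) = 3 - ((j - 1*(-2)) + f) = 3 - ((j + 2) + f) = 3 - ((2 + j) + f) = 3 - (2 + f + j) = 3 + (-2 - f - j) = 1 - f - j)
E(y) = y**2 - 14*y
Y = 7 (Y = 11 - (1 - 1*(-2) - 1*(-1)) = 11 - (1 + 2 + 1) = 11 - 1*4 = 11 - 4 = 7)
E((4 - 13)/(17 - 16))*Y = (((4 - 13)/(17 - 16))*(-14 + (4 - 13)/(17 - 16)))*7 = ((-9/1)*(-14 - 9/1))*7 = ((-9*1)*(-14 - 9*1))*7 = -9*(-14 - 9)*7 = -9*(-23)*7 = 207*7 = 1449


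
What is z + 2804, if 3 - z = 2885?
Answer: -78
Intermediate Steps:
z = -2882 (z = 3 - 1*2885 = 3 - 2885 = -2882)
z + 2804 = -2882 + 2804 = -78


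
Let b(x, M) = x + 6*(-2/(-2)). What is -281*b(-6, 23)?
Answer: 0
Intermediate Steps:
b(x, M) = 6 + x (b(x, M) = x + 6*(-2*(-½)) = x + 6*1 = x + 6 = 6 + x)
-281*b(-6, 23) = -281*(6 - 6) = -281*0 = 0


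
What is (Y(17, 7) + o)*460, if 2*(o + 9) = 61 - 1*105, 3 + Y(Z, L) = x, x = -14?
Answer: -22080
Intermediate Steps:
Y(Z, L) = -17 (Y(Z, L) = -3 - 14 = -17)
o = -31 (o = -9 + (61 - 1*105)/2 = -9 + (61 - 105)/2 = -9 + (1/2)*(-44) = -9 - 22 = -31)
(Y(17, 7) + o)*460 = (-17 - 31)*460 = -48*460 = -22080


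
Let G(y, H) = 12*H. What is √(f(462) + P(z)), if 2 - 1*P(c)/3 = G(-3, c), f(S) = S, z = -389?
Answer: 6*√402 ≈ 120.30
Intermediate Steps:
P(c) = 6 - 36*c
√(f(462) + P(z)) = √(462 + (6 - 36*(-389))) = √(462 + (6 + 14004)) = √(462 + 14010) = √14472 = 6*√402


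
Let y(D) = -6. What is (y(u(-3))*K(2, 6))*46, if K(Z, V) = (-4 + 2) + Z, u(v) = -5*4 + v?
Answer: 0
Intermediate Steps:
u(v) = -20 + v
K(Z, V) = -2 + Z
(y(u(-3))*K(2, 6))*46 = -6*(-2 + 2)*46 = -6*0*46 = 0*46 = 0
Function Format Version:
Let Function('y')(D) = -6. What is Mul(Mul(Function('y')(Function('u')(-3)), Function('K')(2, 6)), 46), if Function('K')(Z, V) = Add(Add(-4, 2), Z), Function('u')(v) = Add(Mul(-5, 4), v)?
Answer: 0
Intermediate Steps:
Function('u')(v) = Add(-20, v)
Function('K')(Z, V) = Add(-2, Z)
Mul(Mul(Function('y')(Function('u')(-3)), Function('K')(2, 6)), 46) = Mul(Mul(-6, Add(-2, 2)), 46) = Mul(Mul(-6, 0), 46) = Mul(0, 46) = 0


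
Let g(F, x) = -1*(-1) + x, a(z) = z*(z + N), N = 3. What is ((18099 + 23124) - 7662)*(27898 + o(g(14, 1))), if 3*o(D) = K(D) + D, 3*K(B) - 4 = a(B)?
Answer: 936359358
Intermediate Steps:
a(z) = z*(3 + z) (a(z) = z*(z + 3) = z*(3 + z))
K(B) = 4/3 + B*(3 + B)/3 (K(B) = 4/3 + (B*(3 + B))/3 = 4/3 + B*(3 + B)/3)
g(F, x) = 1 + x
o(D) = 4/9 + D/3 + D*(3 + D)/9 (o(D) = ((4/3 + D*(3 + D)/3) + D)/3 = (4/3 + D + D*(3 + D)/3)/3 = 4/9 + D/3 + D*(3 + D)/9)
((18099 + 23124) - 7662)*(27898 + o(g(14, 1))) = ((18099 + 23124) - 7662)*(27898 + (4/9 + (1 + 1)**2/9 + 2*(1 + 1)/3)) = (41223 - 7662)*(27898 + (4/9 + (1/9)*2**2 + (2/3)*2)) = 33561*(27898 + (4/9 + (1/9)*4 + 4/3)) = 33561*(27898 + (4/9 + 4/9 + 4/3)) = 33561*(27898 + 20/9) = 33561*(251102/9) = 936359358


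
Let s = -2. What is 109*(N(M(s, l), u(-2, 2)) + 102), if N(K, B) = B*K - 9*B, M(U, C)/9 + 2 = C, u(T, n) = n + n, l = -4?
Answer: -16350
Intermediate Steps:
u(T, n) = 2*n
M(U, C) = -18 + 9*C
N(K, B) = -9*B + B*K
109*(N(M(s, l), u(-2, 2)) + 102) = 109*((2*2)*(-9 + (-18 + 9*(-4))) + 102) = 109*(4*(-9 + (-18 - 36)) + 102) = 109*(4*(-9 - 54) + 102) = 109*(4*(-63) + 102) = 109*(-252 + 102) = 109*(-150) = -16350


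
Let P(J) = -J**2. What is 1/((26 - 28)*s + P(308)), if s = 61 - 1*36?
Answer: -1/94914 ≈ -1.0536e-5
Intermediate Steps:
s = 25 (s = 61 - 36 = 25)
1/((26 - 28)*s + P(308)) = 1/((26 - 28)*25 - 1*308**2) = 1/(-2*25 - 1*94864) = 1/(-50 - 94864) = 1/(-94914) = -1/94914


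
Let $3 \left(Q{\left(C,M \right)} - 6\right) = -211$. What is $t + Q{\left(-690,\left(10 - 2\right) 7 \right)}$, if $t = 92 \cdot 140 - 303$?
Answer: $\frac{37538}{3} \approx 12513.0$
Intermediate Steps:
$t = 12577$ ($t = 12880 - 303 = 12577$)
$Q{\left(C,M \right)} = - \frac{193}{3}$ ($Q{\left(C,M \right)} = 6 + \frac{1}{3} \left(-211\right) = 6 - \frac{211}{3} = - \frac{193}{3}$)
$t + Q{\left(-690,\left(10 - 2\right) 7 \right)} = 12577 - \frac{193}{3} = \frac{37538}{3}$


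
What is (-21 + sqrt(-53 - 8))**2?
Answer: (21 - I*sqrt(61))**2 ≈ 380.0 - 328.03*I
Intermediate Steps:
(-21 + sqrt(-53 - 8))**2 = (-21 + sqrt(-61))**2 = (-21 + I*sqrt(61))**2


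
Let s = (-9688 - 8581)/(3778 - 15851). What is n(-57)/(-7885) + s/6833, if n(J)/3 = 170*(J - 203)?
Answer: 2187791144893/130094313793 ≈ 16.817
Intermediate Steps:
s = 18269/12073 (s = -18269/(-12073) = -18269*(-1/12073) = 18269/12073 ≈ 1.5132)
n(J) = -103530 + 510*J (n(J) = 3*(170*(J - 203)) = 3*(170*(-203 + J)) = 3*(-34510 + 170*J) = -103530 + 510*J)
n(-57)/(-7885) + s/6833 = (-103530 + 510*(-57))/(-7885) + (18269/12073)/6833 = (-103530 - 29070)*(-1/7885) + (18269/12073)*(1/6833) = -132600*(-1/7885) + 18269/82494809 = 26520/1577 + 18269/82494809 = 2187791144893/130094313793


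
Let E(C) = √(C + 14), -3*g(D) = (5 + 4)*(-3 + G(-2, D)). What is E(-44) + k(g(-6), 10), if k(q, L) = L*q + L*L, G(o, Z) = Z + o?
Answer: 430 + I*√30 ≈ 430.0 + 5.4772*I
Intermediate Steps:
g(D) = 15 - 3*D (g(D) = -(5 + 4)*(-3 + (D - 2))/3 = -3*(-3 + (-2 + D)) = -3*(-5 + D) = -(-45 + 9*D)/3 = 15 - 3*D)
E(C) = √(14 + C)
k(q, L) = L² + L*q (k(q, L) = L*q + L² = L² + L*q)
E(-44) + k(g(-6), 10) = √(14 - 44) + 10*(10 + (15 - 3*(-6))) = √(-30) + 10*(10 + (15 + 18)) = I*√30 + 10*(10 + 33) = I*√30 + 10*43 = I*√30 + 430 = 430 + I*√30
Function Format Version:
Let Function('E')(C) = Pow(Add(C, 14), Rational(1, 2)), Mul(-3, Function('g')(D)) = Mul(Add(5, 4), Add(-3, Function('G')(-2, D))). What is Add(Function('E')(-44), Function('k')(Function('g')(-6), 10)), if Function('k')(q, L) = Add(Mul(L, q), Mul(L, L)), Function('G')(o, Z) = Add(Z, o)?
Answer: Add(430, Mul(I, Pow(30, Rational(1, 2)))) ≈ Add(430.00, Mul(5.4772, I))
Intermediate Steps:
Function('g')(D) = Add(15, Mul(-3, D)) (Function('g')(D) = Mul(Rational(-1, 3), Mul(Add(5, 4), Add(-3, Add(D, -2)))) = Mul(Rational(-1, 3), Mul(9, Add(-3, Add(-2, D)))) = Mul(Rational(-1, 3), Mul(9, Add(-5, D))) = Mul(Rational(-1, 3), Add(-45, Mul(9, D))) = Add(15, Mul(-3, D)))
Function('E')(C) = Pow(Add(14, C), Rational(1, 2))
Function('k')(q, L) = Add(Pow(L, 2), Mul(L, q)) (Function('k')(q, L) = Add(Mul(L, q), Pow(L, 2)) = Add(Pow(L, 2), Mul(L, q)))
Add(Function('E')(-44), Function('k')(Function('g')(-6), 10)) = Add(Pow(Add(14, -44), Rational(1, 2)), Mul(10, Add(10, Add(15, Mul(-3, -6))))) = Add(Pow(-30, Rational(1, 2)), Mul(10, Add(10, Add(15, 18)))) = Add(Mul(I, Pow(30, Rational(1, 2))), Mul(10, Add(10, 33))) = Add(Mul(I, Pow(30, Rational(1, 2))), Mul(10, 43)) = Add(Mul(I, Pow(30, Rational(1, 2))), 430) = Add(430, Mul(I, Pow(30, Rational(1, 2))))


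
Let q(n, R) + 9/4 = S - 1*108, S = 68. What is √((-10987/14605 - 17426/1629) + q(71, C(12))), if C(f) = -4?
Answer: I*√13509339711436085/15861030 ≈ 7.328*I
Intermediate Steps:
q(n, R) = -169/4 (q(n, R) = -9/4 + (68 - 1*108) = -9/4 + (68 - 108) = -9/4 - 40 = -169/4)
√((-10987/14605 - 17426/1629) + q(71, C(12))) = √((-10987/14605 - 17426/1629) - 169/4) = √(-272404553/23791545 - 169/4) = √(-5110389317/95166180) = I*√13509339711436085/15861030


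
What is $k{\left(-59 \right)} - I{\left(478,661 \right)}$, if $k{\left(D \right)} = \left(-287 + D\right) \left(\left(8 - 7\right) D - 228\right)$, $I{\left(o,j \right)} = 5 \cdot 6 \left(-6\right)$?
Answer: $99482$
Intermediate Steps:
$I{\left(o,j \right)} = -180$ ($I{\left(o,j \right)} = 30 \left(-6\right) = -180$)
$k{\left(D \right)} = \left(-287 + D\right) \left(-228 + D\right)$ ($k{\left(D \right)} = \left(-287 + D\right) \left(1 D - 228\right) = \left(-287 + D\right) \left(D - 228\right) = \left(-287 + D\right) \left(-228 + D\right)$)
$k{\left(-59 \right)} - I{\left(478,661 \right)} = \left(65436 + \left(-59\right)^{2} - -30385\right) - -180 = \left(65436 + 3481 + 30385\right) + 180 = 99302 + 180 = 99482$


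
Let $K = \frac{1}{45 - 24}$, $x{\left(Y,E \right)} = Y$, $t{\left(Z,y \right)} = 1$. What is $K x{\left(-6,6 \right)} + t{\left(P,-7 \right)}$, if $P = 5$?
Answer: $\frac{5}{7} \approx 0.71429$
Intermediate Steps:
$K = \frac{1}{21} \approx 0.047619$
$K x{\left(-6,6 \right)} + t{\left(P,-7 \right)} = \frac{1}{21} \left(-6\right) + 1 = - \frac{2}{7} + 1 = \frac{5}{7}$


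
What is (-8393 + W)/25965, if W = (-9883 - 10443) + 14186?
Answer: -14533/25965 ≈ -0.55972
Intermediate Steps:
W = -6140 (W = -20326 + 14186 = -6140)
(-8393 + W)/25965 = (-8393 - 6140)/25965 = -14533*1/25965 = -14533/25965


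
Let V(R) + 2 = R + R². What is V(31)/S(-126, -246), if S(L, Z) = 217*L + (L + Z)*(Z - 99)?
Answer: 55/5611 ≈ 0.0098022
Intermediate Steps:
V(R) = -2 + R + R² (V(R) = -2 + (R + R²) = -2 + R + R²)
S(L, Z) = 217*L + (-99 + Z)*(L + Z) (S(L, Z) = 217*L + (L + Z)*(-99 + Z) = 217*L + (-99 + Z)*(L + Z))
V(31)/S(-126, -246) = (-2 + 31 + 31²)/((-246)² - 99*(-246) + 118*(-126) - 126*(-246)) = (-2 + 31 + 961)/(60516 + 24354 - 14868 + 30996) = 990/100998 = 990*(1/100998) = 55/5611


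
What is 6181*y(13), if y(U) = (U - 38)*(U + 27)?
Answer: -6181000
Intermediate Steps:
y(U) = (-38 + U)*(27 + U)
6181*y(13) = 6181*(-1026 + 13**2 - 11*13) = 6181*(-1026 + 169 - 143) = 6181*(-1000) = -6181000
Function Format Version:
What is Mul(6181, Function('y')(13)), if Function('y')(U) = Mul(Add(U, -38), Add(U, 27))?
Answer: -6181000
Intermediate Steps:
Function('y')(U) = Mul(Add(-38, U), Add(27, U))
Mul(6181, Function('y')(13)) = Mul(6181, Add(-1026, Pow(13, 2), Mul(-11, 13))) = Mul(6181, Add(-1026, 169, -143)) = Mul(6181, -1000) = -6181000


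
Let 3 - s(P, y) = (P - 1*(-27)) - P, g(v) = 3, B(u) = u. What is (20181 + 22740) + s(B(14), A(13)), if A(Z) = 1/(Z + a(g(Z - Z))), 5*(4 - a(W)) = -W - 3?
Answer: 42897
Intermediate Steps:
a(W) = 23/5 + W/5 (a(W) = 4 - (-W - 3)/5 = 4 - (-3 - W)/5 = 4 + (⅗ + W/5) = 23/5 + W/5)
A(Z) = 1/(26/5 + Z) (A(Z) = 1/(Z + (23/5 + (⅕)*3)) = 1/(Z + (23/5 + ⅗)) = 1/(Z + 26/5) = 1/(26/5 + Z))
s(P, y) = -24 (s(P, y) = 3 - ((P - 1*(-27)) - P) = 3 - ((P + 27) - P) = 3 - ((27 + P) - P) = 3 - 1*27 = 3 - 27 = -24)
(20181 + 22740) + s(B(14), A(13)) = (20181 + 22740) - 24 = 42921 - 24 = 42897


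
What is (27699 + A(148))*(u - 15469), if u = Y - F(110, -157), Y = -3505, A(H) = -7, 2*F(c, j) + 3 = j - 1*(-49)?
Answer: -523891102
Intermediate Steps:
F(c, j) = 23 + j/2 (F(c, j) = -3/2 + (j - 1*(-49))/2 = -3/2 + (j + 49)/2 = -3/2 + (49 + j)/2 = -3/2 + (49/2 + j/2) = 23 + j/2)
u = -6899/2 (u = -3505 - (23 + (½)*(-157)) = -3505 - (23 - 157/2) = -3505 - 1*(-111/2) = -3505 + 111/2 = -6899/2 ≈ -3449.5)
(27699 + A(148))*(u - 15469) = (27699 - 7)*(-6899/2 - 15469) = 27692*(-37837/2) = -523891102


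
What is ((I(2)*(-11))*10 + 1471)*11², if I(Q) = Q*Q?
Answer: 124751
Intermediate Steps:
I(Q) = Q²
((I(2)*(-11))*10 + 1471)*11² = ((2²*(-11))*10 + 1471)*11² = ((4*(-11))*10 + 1471)*121 = (-44*10 + 1471)*121 = (-440 + 1471)*121 = 1031*121 = 124751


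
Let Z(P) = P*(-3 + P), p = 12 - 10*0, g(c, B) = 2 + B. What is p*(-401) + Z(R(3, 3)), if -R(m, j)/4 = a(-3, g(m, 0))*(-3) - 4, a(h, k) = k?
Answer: -3332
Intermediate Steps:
p = 12 (p = 12 + 0 = 12)
R(m, j) = 40 (R(m, j) = -4*((2 + 0)*(-3) - 4) = -4*(2*(-3) - 4) = -4*(-6 - 4) = -4*(-10) = 40)
p*(-401) + Z(R(3, 3)) = 12*(-401) + 40*(-3 + 40) = -4812 + 40*37 = -4812 + 1480 = -3332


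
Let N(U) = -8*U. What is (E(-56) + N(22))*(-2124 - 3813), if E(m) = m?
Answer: 1377384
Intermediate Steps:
(E(-56) + N(22))*(-2124 - 3813) = (-56 - 8*22)*(-2124 - 3813) = (-56 - 176)*(-5937) = -232*(-5937) = 1377384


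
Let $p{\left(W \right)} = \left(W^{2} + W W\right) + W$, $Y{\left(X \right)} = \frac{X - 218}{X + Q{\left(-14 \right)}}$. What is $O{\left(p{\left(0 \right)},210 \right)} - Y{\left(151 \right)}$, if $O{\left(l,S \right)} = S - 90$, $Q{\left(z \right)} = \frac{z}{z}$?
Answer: $\frac{18307}{152} \approx 120.44$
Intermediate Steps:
$Q{\left(z \right)} = 1$
$Y{\left(X \right)} = \frac{-218 + X}{1 + X}$ ($Y{\left(X \right)} = \frac{X - 218}{X + 1} = \frac{-218 + X}{1 + X}$)
$p{\left(W \right)} = W + 2 W^{2}$ ($p{\left(W \right)} = \left(W^{2} + W^{2}\right) + W = 2 W^{2} + W = W + 2 W^{2}$)
$O{\left(l,S \right)} = -90 + S$ ($O{\left(l,S \right)} = S - 90 = -90 + S$)
$O{\left(p{\left(0 \right)},210 \right)} - Y{\left(151 \right)} = \left(-90 + 210\right) - \frac{-218 + 151}{1 + 151} = 120 - \frac{1}{152} \left(-67\right) = 120 - - \frac{67}{152} = 120 + \frac{67}{152} = \frac{18307}{152}$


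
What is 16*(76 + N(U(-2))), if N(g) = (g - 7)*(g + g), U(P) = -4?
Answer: 2624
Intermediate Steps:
N(g) = 2*g*(-7 + g) (N(g) = (-7 + g)*(2*g) = 2*g*(-7 + g))
16*(76 + N(U(-2))) = 16*(76 + 2*(-4)*(-7 - 4)) = 16*(76 + 2*(-4)*(-11)) = 16*(76 + 88) = 16*164 = 2624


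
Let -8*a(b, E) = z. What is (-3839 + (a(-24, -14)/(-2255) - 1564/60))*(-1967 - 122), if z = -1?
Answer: 436971611579/54120 ≈ 8.0741e+6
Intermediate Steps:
a(b, E) = ⅛ (a(b, E) = -⅛*(-1) = ⅛)
(-3839 + (a(-24, -14)/(-2255) - 1564/60))*(-1967 - 122) = (-3839 + ((⅛)/(-2255) - 1564/60))*(-1967 - 122) = (-3839 + ((⅛)*(-1/2255) - 1564*1/60))*(-2089) = (-3839 + (-1/18040 - 391/15))*(-2089) = (-3839 - 1410731/54120)*(-2089) = -209177411/54120*(-2089) = 436971611579/54120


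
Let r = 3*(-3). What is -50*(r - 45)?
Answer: 2700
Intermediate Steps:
r = -9
-50*(r - 45) = -50*(-9 - 45) = -50*(-54) = 2700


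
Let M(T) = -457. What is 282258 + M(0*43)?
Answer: 281801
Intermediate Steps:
282258 + M(0*43) = 282258 - 457 = 281801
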